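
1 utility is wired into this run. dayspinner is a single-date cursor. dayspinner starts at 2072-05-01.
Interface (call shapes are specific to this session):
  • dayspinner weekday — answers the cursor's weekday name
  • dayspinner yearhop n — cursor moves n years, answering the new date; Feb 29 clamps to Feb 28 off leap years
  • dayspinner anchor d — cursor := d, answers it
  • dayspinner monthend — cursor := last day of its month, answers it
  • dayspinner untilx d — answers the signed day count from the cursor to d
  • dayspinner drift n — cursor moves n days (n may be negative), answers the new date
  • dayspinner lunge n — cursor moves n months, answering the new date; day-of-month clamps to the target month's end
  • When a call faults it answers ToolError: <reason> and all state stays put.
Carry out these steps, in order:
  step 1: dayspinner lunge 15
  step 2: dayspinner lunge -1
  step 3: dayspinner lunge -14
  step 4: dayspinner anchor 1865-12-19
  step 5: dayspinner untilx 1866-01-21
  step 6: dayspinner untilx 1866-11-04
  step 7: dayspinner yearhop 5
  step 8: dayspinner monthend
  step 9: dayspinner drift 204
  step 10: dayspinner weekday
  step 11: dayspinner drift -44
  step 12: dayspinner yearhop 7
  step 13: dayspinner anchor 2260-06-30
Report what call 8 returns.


Do: dayspinner lunge[15]
See: 2073-08-01
Do: dayspinner lunge[-1]
See: 2073-07-01
Do: dayspinner lunge[-14]
See: 2072-05-01
Do: dayspinner anchor[1865-12-19]
See: 1865-12-19
Do: dayspinner untilx[1866-01-21]
See: 33
Do: dayspinner untilx[1866-11-04]
See: 320
Do: dayspinner yearhop[5]
See: 1870-12-19
Do: dayspinner monthend[]
See: 1870-12-31
Do: dayspinner drift[204]
See: 1871-07-23
Do: dayspinner weekday[]
See: Sunday
Do: dayspinner drift[-44]
See: 1871-06-09
Do: dayspinner yearhop[7]
See: 1878-06-09
Do: dayspinner anchor[2260-06-30]
See: 2260-06-30

Answer: 1870-12-31


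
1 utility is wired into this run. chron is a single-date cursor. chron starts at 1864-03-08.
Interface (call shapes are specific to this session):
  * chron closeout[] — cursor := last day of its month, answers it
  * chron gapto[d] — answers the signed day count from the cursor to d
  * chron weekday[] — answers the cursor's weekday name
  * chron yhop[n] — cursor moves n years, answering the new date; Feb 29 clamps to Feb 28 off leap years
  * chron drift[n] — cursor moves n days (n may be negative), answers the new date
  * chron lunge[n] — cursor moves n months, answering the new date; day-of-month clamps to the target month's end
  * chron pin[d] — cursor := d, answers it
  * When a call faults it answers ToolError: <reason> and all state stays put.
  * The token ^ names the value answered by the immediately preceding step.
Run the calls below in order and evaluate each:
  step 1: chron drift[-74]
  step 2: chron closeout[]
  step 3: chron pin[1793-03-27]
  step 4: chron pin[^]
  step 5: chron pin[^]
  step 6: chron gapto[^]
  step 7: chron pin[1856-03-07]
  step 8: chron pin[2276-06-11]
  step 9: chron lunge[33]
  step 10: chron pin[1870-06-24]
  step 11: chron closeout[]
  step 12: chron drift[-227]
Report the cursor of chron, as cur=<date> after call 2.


Answer: cur=1863-12-31

Derivation:
CALL chron drift[n='-74']
RET  1863-12-25
CALL chron closeout[]
RET  1863-12-31
CALL chron pin[d='1793-03-27']
RET  1793-03-27
CALL chron pin[d='^']
RET  1793-03-27
CALL chron pin[d='^']
RET  1793-03-27
CALL chron gapto[d='^']
RET  0
CALL chron pin[d='1856-03-07']
RET  1856-03-07
CALL chron pin[d='2276-06-11']
RET  2276-06-11
CALL chron lunge[n='33']
RET  2279-03-11
CALL chron pin[d='1870-06-24']
RET  1870-06-24
CALL chron closeout[]
RET  1870-06-30
CALL chron drift[n='-227']
RET  1869-11-15


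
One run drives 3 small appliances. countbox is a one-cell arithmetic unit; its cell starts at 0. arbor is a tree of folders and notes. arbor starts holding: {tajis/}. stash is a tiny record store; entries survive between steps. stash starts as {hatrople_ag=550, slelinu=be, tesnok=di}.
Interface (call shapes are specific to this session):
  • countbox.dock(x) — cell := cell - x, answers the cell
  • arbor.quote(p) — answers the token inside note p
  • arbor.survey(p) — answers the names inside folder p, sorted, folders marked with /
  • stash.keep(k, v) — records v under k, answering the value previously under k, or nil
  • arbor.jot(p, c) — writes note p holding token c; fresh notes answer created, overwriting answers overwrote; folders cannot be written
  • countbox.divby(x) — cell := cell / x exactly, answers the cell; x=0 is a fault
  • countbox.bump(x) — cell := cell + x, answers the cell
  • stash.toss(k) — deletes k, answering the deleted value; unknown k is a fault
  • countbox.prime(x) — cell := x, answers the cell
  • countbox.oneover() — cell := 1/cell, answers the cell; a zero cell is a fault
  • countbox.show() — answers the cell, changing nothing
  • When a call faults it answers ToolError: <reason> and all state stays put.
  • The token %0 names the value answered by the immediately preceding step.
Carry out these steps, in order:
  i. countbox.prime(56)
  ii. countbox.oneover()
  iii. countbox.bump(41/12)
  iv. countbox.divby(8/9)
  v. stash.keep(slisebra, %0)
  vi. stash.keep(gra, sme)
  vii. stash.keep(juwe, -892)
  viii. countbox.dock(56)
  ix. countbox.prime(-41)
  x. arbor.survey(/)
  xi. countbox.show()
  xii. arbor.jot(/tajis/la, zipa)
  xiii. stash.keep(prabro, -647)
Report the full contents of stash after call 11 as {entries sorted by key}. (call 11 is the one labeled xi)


Answer: {gra=sme, hatrople_ag=550, juwe=-892, slelinu=be, slisebra=1731/448, tesnok=di}

Derivation:
Step: countbox.prime[x→56]
Result: 56
Step: countbox.oneover[]
Result: 1/56
Step: countbox.bump[x→41/12]
Result: 577/168
Step: countbox.divby[x→8/9]
Result: 1731/448
Step: stash.keep[k→slisebra; v→%0]
Result: nil
Step: stash.keep[k→gra; v→sme]
Result: nil
Step: stash.keep[k→juwe; v→-892]
Result: nil
Step: countbox.dock[x→56]
Result: -23357/448
Step: countbox.prime[x→-41]
Result: -41
Step: arbor.survey[p→/]
Result: [tajis/]
Step: countbox.show[]
Result: -41
Step: arbor.jot[p→/tajis/la; c→zipa]
Result: created
Step: stash.keep[k→prabro; v→-647]
Result: nil


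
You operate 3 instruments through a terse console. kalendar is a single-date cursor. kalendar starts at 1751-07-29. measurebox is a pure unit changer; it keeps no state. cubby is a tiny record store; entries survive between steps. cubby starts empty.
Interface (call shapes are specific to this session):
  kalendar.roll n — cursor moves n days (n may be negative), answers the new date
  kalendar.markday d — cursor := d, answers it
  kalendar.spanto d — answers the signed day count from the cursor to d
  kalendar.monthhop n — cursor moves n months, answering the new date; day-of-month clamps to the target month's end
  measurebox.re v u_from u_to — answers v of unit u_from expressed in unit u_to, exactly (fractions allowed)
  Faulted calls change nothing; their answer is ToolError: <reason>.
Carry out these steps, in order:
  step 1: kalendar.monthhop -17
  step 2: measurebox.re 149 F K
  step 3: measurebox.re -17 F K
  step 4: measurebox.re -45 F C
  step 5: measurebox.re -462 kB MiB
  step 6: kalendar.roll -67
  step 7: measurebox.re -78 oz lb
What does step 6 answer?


Answer: 1749-12-23

Derivation:
% kalendar.monthhop n='-17'
[out] 1750-02-28
% measurebox.re v='149' u_from='F' u_to='K'
[out] 6763/20
% measurebox.re v='-17' u_from='F' u_to='K'
[out] 44267/180
% measurebox.re v='-45' u_from='F' u_to='C'
[out] -385/9
% measurebox.re v='-462' u_from='kB' u_to='MiB'
[out] -28875/65536
% kalendar.roll n='-67'
[out] 1749-12-23
% measurebox.re v='-78' u_from='oz' u_to='lb'
[out] -39/8


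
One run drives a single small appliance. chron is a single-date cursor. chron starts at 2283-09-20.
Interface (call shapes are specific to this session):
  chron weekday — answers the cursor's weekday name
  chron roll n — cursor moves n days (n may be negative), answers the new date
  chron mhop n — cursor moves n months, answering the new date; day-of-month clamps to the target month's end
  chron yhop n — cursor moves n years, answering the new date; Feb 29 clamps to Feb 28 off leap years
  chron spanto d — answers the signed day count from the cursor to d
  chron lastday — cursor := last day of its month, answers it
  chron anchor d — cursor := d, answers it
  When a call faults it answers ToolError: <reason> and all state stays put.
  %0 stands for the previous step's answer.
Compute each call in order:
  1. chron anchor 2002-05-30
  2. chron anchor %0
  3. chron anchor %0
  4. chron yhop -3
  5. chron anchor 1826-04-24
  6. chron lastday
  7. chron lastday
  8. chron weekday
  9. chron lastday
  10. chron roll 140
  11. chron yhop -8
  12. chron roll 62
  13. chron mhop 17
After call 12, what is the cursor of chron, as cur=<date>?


Answer: cur=1818-11-18

Derivation:
Now I run chron anchor passing d=2002-05-30, and get 2002-05-30.
Then chron anchor passing d=%0: 2002-05-30.
I run chron anchor passing d=%0, → 2002-05-30.
I try chron yhop passing n=-3, and observe 1999-05-30.
I try chron anchor passing d=1826-04-24: 1826-04-24.
Next I call chron lastday: 1826-04-30.
Using chron lastday(): 1826-04-30.
Calling chron weekday, → Sunday.
Invoking chron lastday(): 1826-04-30.
I try chron roll passing n=140, → 1826-09-17.
Next I call chron yhop passing n=-8, and get 1818-09-17.
I run chron roll passing n=62, which returns 1818-11-18.
Then chron mhop passing n=17, giving 1820-04-18.


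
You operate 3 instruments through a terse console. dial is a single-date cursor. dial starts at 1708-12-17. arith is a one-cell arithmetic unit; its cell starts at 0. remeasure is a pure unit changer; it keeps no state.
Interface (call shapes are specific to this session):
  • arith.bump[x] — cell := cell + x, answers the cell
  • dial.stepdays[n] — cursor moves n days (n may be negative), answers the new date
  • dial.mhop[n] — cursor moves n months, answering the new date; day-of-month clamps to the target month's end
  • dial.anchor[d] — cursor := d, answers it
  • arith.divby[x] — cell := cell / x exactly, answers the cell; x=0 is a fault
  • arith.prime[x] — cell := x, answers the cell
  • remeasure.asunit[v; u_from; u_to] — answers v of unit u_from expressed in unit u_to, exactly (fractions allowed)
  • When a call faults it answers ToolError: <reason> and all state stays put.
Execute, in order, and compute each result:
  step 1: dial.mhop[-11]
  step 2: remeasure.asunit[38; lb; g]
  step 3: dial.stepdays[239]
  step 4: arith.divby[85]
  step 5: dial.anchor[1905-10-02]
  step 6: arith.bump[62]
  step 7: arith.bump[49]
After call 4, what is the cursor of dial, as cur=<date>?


Answer: cur=1708-09-12

Derivation:
==> dial.mhop(n='-11')
<== 1708-01-17
==> remeasure.asunit(v='38', u_from='lb', u_to='g')
<== 861825503/50000
==> dial.stepdays(n='239')
<== 1708-09-12
==> arith.divby(x='85')
<== 0
==> dial.anchor(d='1905-10-02')
<== 1905-10-02
==> arith.bump(x='62')
<== 62
==> arith.bump(x='49')
<== 111


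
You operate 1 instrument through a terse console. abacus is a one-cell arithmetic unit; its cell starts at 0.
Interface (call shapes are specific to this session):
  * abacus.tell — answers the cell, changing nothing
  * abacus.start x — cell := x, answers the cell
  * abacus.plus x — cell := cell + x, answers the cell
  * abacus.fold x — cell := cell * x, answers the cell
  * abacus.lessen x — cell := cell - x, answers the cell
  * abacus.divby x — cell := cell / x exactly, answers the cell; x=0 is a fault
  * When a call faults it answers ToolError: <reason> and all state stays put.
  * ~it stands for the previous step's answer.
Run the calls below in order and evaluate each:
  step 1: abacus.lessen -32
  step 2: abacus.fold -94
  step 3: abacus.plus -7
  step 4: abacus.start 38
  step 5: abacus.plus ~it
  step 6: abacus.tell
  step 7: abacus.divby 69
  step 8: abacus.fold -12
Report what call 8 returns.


$ abacus.lessen x→-32
= 32
$ abacus.fold x→-94
= -3008
$ abacus.plus x→-7
= -3015
$ abacus.start x→38
= 38
$ abacus.plus x→~it
= 76
$ abacus.tell
= 76
$ abacus.divby x→69
= 76/69
$ abacus.fold x→-12
= -304/23

Answer: -304/23


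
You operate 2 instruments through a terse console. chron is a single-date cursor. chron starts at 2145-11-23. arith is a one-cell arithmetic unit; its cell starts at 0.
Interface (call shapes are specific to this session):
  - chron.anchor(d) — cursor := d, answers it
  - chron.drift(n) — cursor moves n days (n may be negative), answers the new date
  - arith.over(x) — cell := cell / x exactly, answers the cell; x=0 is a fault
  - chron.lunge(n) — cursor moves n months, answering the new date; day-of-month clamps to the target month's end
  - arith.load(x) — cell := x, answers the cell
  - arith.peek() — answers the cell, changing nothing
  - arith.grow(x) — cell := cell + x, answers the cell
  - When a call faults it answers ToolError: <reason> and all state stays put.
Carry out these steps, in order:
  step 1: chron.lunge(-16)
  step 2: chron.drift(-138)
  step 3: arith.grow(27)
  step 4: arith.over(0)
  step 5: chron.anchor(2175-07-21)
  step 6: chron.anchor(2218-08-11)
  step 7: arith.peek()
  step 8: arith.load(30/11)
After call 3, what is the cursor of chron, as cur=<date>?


Answer: cur=2144-03-07

Derivation:
[in] lunge n='-16'
= 2144-07-23
[in] drift n='-138'
= 2144-03-07
[in] grow x='27'
= 27
[in] over x='0'
= ToolError: division by zero
[in] anchor d='2175-07-21'
= 2175-07-21
[in] anchor d='2218-08-11'
= 2218-08-11
[in] peek
= 27
[in] load x='30/11'
= 30/11


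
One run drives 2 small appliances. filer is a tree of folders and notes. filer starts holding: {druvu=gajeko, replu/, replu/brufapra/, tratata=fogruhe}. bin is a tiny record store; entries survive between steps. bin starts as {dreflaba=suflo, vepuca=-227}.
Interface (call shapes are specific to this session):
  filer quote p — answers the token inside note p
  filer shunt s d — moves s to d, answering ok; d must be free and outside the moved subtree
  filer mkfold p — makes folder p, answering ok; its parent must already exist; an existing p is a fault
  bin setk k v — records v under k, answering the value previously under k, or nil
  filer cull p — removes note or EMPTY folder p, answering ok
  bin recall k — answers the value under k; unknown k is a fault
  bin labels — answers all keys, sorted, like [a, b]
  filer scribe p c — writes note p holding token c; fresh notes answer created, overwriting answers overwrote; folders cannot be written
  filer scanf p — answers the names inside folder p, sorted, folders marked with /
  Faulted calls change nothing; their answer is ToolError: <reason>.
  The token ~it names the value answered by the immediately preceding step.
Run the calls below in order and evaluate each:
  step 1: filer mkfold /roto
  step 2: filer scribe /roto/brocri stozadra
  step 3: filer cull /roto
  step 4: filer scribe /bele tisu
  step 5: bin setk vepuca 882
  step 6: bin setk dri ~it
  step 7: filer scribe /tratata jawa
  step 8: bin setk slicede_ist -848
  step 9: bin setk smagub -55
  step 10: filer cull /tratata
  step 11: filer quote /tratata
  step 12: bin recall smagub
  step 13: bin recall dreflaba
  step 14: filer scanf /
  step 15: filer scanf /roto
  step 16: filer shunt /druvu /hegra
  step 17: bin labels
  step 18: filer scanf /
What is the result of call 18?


Answer: [bele, hegra, replu/, roto/]

Derivation:
~$ filer mkfold p→/roto
  ok
~$ filer scribe p→/roto/brocri c→stozadra
  created
~$ filer cull p→/roto
  ToolError: not empty
~$ filer scribe p→/bele c→tisu
  created
~$ bin setk k→vepuca v→882
  -227
~$ bin setk k→dri v→~it
  nil
~$ filer scribe p→/tratata c→jawa
  overwrote
~$ bin setk k→slicede_ist v→-848
  nil
~$ bin setk k→smagub v→-55
  nil
~$ filer cull p→/tratata
  ok
~$ filer quote p→/tratata
  ToolError: not found
~$ bin recall k→smagub
  -55
~$ bin recall k→dreflaba
  suflo
~$ filer scanf p→/
  [bele, druvu, replu/, roto/]
~$ filer scanf p→/roto
  [brocri]
~$ filer shunt s→/druvu d→/hegra
  ok
~$ bin labels
  [dreflaba, dri, slicede_ist, smagub, vepuca]
~$ filer scanf p→/
  [bele, hegra, replu/, roto/]


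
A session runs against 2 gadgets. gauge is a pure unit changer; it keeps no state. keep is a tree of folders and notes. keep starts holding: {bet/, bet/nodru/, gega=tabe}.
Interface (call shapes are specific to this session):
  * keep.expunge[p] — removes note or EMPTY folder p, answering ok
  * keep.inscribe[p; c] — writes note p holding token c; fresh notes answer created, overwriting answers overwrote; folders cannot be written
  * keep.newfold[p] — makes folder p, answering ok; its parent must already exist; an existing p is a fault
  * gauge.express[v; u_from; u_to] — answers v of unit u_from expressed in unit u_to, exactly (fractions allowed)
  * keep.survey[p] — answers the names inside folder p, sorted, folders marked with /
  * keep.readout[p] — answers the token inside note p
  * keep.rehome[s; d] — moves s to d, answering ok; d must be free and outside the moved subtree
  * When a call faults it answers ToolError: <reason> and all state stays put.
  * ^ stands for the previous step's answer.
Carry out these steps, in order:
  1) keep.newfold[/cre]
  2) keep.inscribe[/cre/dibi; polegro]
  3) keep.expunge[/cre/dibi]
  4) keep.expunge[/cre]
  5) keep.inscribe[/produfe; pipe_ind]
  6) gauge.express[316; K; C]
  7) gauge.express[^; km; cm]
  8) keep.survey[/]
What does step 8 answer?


~$ newfold p=/cre
[out] ok
~$ inscribe p=/cre/dibi c=polegro
[out] created
~$ expunge p=/cre/dibi
[out] ok
~$ expunge p=/cre
[out] ok
~$ inscribe p=/produfe c=pipe_ind
[out] created
~$ express v=316 u_from=K u_to=C
[out] 857/20
~$ express v=^ u_from=km u_to=cm
[out] 4285000
~$ survey p=/
[out] [bet/, gega, produfe]

Answer: [bet/, gega, produfe]


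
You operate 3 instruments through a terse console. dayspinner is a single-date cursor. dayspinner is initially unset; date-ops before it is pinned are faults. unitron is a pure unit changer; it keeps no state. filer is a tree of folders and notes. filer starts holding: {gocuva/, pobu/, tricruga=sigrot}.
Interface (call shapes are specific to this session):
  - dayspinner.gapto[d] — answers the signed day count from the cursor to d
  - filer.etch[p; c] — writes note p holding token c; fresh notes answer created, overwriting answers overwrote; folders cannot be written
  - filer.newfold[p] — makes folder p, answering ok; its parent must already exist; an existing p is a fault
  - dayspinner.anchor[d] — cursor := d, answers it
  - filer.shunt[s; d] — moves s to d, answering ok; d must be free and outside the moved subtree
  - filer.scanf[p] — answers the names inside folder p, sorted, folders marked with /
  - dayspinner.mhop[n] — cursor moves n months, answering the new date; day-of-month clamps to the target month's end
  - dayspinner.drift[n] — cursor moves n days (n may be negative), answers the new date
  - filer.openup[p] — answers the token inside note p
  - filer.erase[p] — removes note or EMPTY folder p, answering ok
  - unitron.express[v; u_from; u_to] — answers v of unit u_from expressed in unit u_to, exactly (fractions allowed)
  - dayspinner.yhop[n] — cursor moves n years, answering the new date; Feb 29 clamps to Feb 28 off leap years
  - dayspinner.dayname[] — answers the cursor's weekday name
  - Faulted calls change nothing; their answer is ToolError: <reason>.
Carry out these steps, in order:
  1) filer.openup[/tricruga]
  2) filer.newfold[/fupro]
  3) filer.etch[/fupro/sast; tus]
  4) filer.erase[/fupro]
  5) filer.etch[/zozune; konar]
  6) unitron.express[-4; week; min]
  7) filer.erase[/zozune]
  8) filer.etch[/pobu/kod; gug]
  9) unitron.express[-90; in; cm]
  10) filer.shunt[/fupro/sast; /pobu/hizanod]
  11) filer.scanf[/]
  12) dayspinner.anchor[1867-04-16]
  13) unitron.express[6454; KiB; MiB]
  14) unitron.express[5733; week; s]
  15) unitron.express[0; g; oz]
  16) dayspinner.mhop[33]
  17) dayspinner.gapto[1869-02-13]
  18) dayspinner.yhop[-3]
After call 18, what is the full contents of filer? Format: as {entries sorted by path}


Next I call filer.openup using p=/tricruga: sigrot.
I invoke filer.newfold using p=/fupro, yielding ok.
Next I call filer.etch using p=/fupro/sast, c=tus, and get created.
I use filer.erase using p=/fupro, — result: ToolError: not empty.
Using filer.etch using p=/zozune, c=konar, and get created.
I call unitron.express using v=-4, u_from=week, u_to=min, → -40320.
Now I run filer.erase using p=/zozune: ok.
Using filer.etch using p=/pobu/kod, c=gug, — result: created.
I use unitron.express using v=-90, u_from=in, u_to=cm: -1143/5.
Then filer.shunt using s=/fupro/sast, d=/pobu/hizanod, — result: ok.
Calling filer.scanf using p=/, → [fupro/, gocuva/, pobu/, tricruga].
Next I call dayspinner.anchor using d=1867-04-16, yielding 1867-04-16.
Then unitron.express using v=6454, u_from=KiB, u_to=MiB, which returns 3227/512.
Calling unitron.express using v=5733, u_from=week, u_to=s: 3467318400.
Calling unitron.express using v=0, u_from=g, u_to=oz, and observe 0.
Invoking dayspinner.mhop using n=33, giving 1870-01-16.
Then dayspinner.gapto using d=1869-02-13, and see -337.
Next I call dayspinner.yhop using n=-3, — result: 1867-01-16.

Answer: {fupro/, gocuva/, pobu/, pobu/hizanod=tus, pobu/kod=gug, tricruga=sigrot}


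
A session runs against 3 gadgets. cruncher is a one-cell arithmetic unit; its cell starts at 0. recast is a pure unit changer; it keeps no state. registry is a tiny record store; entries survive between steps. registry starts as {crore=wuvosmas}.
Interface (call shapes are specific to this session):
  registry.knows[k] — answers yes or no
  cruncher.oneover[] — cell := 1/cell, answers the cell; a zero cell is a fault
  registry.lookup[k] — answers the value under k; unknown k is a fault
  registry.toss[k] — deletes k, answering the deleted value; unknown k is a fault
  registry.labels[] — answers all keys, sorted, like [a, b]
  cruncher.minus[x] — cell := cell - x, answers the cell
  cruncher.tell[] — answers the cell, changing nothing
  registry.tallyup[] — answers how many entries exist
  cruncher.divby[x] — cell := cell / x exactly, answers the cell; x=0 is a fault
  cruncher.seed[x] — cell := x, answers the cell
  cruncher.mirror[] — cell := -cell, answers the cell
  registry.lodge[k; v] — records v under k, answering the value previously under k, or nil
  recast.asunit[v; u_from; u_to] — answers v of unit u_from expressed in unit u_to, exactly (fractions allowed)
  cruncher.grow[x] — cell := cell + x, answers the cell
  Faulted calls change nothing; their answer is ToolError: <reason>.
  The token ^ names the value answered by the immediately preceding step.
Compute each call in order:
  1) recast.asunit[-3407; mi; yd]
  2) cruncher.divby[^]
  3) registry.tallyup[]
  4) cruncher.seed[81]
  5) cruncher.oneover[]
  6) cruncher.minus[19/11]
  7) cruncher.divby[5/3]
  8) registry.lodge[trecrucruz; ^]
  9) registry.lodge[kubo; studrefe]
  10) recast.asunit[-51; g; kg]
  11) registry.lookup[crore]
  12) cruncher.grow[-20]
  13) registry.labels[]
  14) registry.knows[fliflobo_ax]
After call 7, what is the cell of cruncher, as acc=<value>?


> recast.asunit v→-3407 u_from→mi u_to→yd
  -5996320
> cruncher.divby x→^
  0
> registry.tallyup
  1
> cruncher.seed x→81
  81
> cruncher.oneover
  1/81
> cruncher.minus x→19/11
  -1528/891
> cruncher.divby x→5/3
  -1528/1485
> registry.lodge k→trecrucruz v→^
  nil
> registry.lodge k→kubo v→studrefe
  nil
> recast.asunit v→-51 u_from→g u_to→kg
  -51/1000
> registry.lookup k→crore
  wuvosmas
> cruncher.grow x→-20
  -31228/1485
> registry.labels
  [crore, kubo, trecrucruz]
> registry.knows k→fliflobo_ax
  no

Answer: acc=-1528/1485


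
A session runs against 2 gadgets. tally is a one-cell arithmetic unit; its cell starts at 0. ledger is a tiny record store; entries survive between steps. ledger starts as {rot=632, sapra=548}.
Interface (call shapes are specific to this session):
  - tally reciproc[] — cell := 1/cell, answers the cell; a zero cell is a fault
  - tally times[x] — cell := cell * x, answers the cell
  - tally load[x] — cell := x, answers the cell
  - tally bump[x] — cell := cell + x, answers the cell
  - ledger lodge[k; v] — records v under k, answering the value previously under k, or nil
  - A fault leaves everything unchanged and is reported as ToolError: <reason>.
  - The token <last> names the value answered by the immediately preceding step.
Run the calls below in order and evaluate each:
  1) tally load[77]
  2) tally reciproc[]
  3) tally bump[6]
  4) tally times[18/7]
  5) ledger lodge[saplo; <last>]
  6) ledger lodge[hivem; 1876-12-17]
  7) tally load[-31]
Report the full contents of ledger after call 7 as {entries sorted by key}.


Answer: {hivem=1876-12-17, rot=632, saplo=8334/539, sapra=548}

Derivation:
Do: tally load[x: 77]
See: 77
Do: tally reciproc[]
See: 1/77
Do: tally bump[x: 6]
See: 463/77
Do: tally times[x: 18/7]
See: 8334/539
Do: ledger lodge[k: saplo; v: <last>]
See: nil
Do: ledger lodge[k: hivem; v: 1876-12-17]
See: nil
Do: tally load[x: -31]
See: -31


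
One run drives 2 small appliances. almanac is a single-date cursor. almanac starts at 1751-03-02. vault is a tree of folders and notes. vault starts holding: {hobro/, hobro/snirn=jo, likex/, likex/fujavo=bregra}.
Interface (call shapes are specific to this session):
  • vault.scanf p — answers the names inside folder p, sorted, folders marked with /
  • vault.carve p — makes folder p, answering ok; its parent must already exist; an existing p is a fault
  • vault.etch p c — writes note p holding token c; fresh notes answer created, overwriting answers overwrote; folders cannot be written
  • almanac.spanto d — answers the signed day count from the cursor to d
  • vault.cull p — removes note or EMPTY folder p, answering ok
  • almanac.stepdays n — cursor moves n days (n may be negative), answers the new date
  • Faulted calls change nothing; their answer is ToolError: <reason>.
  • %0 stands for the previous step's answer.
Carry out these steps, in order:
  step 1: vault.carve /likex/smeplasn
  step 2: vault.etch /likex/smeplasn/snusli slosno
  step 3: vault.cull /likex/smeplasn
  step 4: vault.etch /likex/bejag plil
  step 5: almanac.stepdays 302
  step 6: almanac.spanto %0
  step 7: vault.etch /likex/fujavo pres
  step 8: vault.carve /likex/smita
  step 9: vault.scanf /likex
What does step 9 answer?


>> vault.carve(p: /likex/smeplasn)
<< ok
>> vault.etch(p: /likex/smeplasn/snusli, c: slosno)
<< created
>> vault.cull(p: /likex/smeplasn)
<< ToolError: not empty
>> vault.etch(p: /likex/bejag, c: plil)
<< created
>> almanac.stepdays(n: 302)
<< 1751-12-29
>> almanac.spanto(d: %0)
<< 0
>> vault.etch(p: /likex/fujavo, c: pres)
<< overwrote
>> vault.carve(p: /likex/smita)
<< ok
>> vault.scanf(p: /likex)
<< [bejag, fujavo, smeplasn/, smita/]

Answer: [bejag, fujavo, smeplasn/, smita/]


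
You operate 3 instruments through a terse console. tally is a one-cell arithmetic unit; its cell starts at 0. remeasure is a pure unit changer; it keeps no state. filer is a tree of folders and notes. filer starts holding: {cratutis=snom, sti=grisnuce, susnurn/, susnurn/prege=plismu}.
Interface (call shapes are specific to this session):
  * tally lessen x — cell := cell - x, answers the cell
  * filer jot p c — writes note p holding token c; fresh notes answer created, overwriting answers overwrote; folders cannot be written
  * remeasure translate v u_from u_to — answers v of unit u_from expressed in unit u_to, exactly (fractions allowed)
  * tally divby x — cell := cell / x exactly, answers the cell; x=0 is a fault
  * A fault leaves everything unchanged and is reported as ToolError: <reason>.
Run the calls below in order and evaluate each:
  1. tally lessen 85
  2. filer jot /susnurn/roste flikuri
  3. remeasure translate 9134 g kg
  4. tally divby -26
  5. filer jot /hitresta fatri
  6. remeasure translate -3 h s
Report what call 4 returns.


// tally lessen(x=85) ~> -85
// filer jot(p=/susnurn/roste, c=flikuri) ~> created
// remeasure translate(v=9134, u_from=g, u_to=kg) ~> 4567/500
// tally divby(x=-26) ~> 85/26
// filer jot(p=/hitresta, c=fatri) ~> created
// remeasure translate(v=-3, u_from=h, u_to=s) ~> -10800

Answer: 85/26


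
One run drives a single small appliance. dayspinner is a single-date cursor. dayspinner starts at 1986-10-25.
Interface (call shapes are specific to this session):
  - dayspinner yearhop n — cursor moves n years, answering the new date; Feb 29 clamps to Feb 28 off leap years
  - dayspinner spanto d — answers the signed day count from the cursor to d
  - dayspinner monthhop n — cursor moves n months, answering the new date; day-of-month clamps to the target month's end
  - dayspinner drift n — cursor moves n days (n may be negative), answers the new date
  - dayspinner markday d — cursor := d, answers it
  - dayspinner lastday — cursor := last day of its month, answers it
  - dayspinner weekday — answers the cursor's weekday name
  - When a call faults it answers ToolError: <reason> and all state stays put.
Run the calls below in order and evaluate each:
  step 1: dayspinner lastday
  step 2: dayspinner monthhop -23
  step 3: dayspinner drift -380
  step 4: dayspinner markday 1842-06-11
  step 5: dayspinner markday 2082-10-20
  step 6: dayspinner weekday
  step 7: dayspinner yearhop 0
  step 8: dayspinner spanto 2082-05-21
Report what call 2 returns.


[in] dayspinner lastday
:: 1986-10-31
[in] dayspinner monthhop n→-23
:: 1984-11-30
[in] dayspinner drift n→-380
:: 1983-11-16
[in] dayspinner markday d→1842-06-11
:: 1842-06-11
[in] dayspinner markday d→2082-10-20
:: 2082-10-20
[in] dayspinner weekday
:: Tuesday
[in] dayspinner yearhop n→0
:: 2082-10-20
[in] dayspinner spanto d→2082-05-21
:: -152

Answer: 1984-11-30


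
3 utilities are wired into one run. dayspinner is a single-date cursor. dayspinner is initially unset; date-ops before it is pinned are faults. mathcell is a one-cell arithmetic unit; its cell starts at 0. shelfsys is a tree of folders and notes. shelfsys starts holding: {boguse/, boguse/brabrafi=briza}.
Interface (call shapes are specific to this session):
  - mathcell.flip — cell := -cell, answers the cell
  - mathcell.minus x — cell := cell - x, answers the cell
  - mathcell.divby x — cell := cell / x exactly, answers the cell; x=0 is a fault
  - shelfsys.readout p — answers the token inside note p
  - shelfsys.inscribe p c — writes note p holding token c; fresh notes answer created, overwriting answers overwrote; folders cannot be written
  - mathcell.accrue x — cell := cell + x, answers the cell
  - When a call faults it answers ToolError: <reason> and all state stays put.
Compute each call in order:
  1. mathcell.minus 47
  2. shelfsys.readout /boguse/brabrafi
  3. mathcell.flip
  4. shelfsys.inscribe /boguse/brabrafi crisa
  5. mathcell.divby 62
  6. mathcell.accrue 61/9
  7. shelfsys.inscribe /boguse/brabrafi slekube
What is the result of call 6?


Answer: 4205/558

Derivation:
% 1. mathcell.minus(x='47') -> -47
% 2. shelfsys.readout(p='/boguse/brabrafi') -> briza
% 3. mathcell.flip() -> 47
% 4. shelfsys.inscribe(p='/boguse/brabrafi', c='crisa') -> overwrote
% 5. mathcell.divby(x='62') -> 47/62
% 6. mathcell.accrue(x='61/9') -> 4205/558
% 7. shelfsys.inscribe(p='/boguse/brabrafi', c='slekube') -> overwrote


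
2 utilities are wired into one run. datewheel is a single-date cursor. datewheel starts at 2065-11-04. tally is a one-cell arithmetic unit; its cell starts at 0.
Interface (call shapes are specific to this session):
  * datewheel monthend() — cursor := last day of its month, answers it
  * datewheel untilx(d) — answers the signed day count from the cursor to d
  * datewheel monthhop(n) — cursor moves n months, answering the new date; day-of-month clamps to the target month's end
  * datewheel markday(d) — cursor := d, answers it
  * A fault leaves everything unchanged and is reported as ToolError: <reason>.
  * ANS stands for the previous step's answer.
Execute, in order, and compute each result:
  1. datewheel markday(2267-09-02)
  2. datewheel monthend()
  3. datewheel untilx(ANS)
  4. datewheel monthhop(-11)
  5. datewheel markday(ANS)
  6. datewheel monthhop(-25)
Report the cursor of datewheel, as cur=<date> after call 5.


Calling datewheel markday on d=2267-09-02, yielding 2267-09-02.
I call datewheel monthend, → 2267-09-30.
Using datewheel untilx on d=ANS, which returns 0.
I run datewheel monthhop on n=-11, and observe 2266-10-30.
I use datewheel markday on d=ANS, and observe 2266-10-30.
Next I call datewheel monthhop on n=-25, and observe 2264-09-30.

Answer: cur=2266-10-30


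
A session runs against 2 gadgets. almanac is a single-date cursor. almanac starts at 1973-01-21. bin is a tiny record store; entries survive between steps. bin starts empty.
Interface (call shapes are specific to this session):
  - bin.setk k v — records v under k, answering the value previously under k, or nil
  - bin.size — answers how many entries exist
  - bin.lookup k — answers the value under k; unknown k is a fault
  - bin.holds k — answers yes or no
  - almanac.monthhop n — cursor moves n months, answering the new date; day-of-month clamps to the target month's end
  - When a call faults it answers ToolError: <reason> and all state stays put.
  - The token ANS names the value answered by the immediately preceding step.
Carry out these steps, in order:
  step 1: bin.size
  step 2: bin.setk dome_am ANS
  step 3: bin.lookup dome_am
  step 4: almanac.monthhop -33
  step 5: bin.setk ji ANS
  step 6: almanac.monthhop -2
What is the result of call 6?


Answer: 1970-02-21

Derivation:
→ bin.size()
← 0
→ bin.setk(k=dome_am, v=ANS)
← nil
→ bin.lookup(k=dome_am)
← 0
→ almanac.monthhop(n=-33)
← 1970-04-21
→ bin.setk(k=ji, v=ANS)
← nil
→ almanac.monthhop(n=-2)
← 1970-02-21


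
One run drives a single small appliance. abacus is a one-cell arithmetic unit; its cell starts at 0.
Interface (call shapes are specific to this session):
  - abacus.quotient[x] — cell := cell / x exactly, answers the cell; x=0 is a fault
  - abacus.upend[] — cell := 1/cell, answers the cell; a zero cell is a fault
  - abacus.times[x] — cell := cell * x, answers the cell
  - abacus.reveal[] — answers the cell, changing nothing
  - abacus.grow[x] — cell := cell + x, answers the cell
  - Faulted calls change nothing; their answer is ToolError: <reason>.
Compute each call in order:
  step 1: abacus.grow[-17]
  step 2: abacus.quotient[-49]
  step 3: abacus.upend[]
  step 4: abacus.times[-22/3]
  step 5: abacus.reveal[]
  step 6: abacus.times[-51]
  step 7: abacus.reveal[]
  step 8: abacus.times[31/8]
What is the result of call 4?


>> grow(x→-17)
<< -17
>> quotient(x→-49)
<< 17/49
>> upend()
<< 49/17
>> times(x→-22/3)
<< -1078/51
>> reveal()
<< -1078/51
>> times(x→-51)
<< 1078
>> reveal()
<< 1078
>> times(x→31/8)
<< 16709/4

Answer: -1078/51


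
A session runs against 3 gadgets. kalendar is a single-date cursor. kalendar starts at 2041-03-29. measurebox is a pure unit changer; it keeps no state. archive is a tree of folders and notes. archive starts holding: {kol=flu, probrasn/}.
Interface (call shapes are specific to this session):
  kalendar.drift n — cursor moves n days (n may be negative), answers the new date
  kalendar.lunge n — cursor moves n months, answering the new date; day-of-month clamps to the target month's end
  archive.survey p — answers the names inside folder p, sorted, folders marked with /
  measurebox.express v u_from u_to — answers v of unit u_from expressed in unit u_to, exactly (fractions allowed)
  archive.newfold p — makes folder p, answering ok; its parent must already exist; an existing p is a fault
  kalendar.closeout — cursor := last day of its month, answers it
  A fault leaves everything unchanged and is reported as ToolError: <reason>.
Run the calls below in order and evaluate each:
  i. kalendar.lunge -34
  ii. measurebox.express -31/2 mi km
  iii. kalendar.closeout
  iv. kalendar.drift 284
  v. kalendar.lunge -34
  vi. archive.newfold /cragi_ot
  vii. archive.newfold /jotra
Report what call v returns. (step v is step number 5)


Answer: 2036-05-11

Derivation:
% kalendar.lunge -34
= 2038-05-29
% measurebox.express -31/2 mi km
= -389763/15625
% kalendar.closeout
= 2038-05-31
% kalendar.drift 284
= 2039-03-11
% kalendar.lunge -34
= 2036-05-11
% archive.newfold /cragi_ot
= ok
% archive.newfold /jotra
= ok


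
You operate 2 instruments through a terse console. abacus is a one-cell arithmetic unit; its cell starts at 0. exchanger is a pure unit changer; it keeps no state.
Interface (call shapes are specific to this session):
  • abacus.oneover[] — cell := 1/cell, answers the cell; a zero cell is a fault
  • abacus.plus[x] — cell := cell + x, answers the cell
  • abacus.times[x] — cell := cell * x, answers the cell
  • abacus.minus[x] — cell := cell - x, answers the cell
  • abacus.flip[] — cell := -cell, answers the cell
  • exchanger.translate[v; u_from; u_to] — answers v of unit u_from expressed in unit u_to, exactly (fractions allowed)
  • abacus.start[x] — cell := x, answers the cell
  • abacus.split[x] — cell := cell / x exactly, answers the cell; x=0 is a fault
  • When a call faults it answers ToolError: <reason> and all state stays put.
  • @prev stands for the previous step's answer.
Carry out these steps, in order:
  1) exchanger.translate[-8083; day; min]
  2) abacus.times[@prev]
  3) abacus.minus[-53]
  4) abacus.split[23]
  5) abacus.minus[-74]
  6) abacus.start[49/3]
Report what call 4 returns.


Invoking translate on v→-8083, u_from→day, u_to→min, and see -11639520.
Calling times on x→@prev, → 0.
I run minus on x→-53, — result: 53.
I call split on x→23, giving 53/23.
Then minus on x→-74: 1755/23.
Using start on x→49/3, yielding 49/3.

Answer: 53/23


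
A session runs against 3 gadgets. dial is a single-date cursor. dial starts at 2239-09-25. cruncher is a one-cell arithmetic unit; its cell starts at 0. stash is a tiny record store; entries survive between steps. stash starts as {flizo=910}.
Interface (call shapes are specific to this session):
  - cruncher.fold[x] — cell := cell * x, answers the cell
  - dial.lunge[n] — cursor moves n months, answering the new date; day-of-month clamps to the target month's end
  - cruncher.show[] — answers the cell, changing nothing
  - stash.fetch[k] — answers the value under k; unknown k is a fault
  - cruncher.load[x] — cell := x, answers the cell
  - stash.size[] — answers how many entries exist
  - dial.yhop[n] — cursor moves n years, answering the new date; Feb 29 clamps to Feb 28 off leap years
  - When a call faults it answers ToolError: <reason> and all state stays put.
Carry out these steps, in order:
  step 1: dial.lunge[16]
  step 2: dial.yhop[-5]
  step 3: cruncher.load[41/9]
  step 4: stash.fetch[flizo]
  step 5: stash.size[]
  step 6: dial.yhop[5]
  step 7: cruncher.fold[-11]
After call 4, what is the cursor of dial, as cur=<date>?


-> dial.lunge(n: 16)
<- 2241-01-25
-> dial.yhop(n: -5)
<- 2236-01-25
-> cruncher.load(x: 41/9)
<- 41/9
-> stash.fetch(k: flizo)
<- 910
-> stash.size()
<- 1
-> dial.yhop(n: 5)
<- 2241-01-25
-> cruncher.fold(x: -11)
<- -451/9

Answer: cur=2236-01-25


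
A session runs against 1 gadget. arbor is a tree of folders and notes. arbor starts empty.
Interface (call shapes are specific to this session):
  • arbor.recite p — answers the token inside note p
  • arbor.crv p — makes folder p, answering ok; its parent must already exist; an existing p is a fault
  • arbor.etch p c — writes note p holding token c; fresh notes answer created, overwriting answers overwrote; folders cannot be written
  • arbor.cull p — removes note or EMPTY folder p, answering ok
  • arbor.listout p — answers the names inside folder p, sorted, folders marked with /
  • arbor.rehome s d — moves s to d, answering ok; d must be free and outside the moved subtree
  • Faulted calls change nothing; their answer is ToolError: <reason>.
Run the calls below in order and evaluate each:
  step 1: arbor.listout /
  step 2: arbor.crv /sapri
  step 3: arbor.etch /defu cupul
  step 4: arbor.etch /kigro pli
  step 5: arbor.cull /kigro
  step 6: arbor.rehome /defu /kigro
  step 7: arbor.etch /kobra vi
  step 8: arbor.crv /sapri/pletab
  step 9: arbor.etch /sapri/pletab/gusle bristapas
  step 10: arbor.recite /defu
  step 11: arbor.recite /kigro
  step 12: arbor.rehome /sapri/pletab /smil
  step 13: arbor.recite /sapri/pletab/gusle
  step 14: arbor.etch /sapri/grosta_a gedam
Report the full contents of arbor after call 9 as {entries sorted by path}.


-- arbor.listout(p→/) => []
-- arbor.crv(p→/sapri) => ok
-- arbor.etch(p→/defu, c→cupul) => created
-- arbor.etch(p→/kigro, c→pli) => created
-- arbor.cull(p→/kigro) => ok
-- arbor.rehome(s→/defu, d→/kigro) => ok
-- arbor.etch(p→/kobra, c→vi) => created
-- arbor.crv(p→/sapri/pletab) => ok
-- arbor.etch(p→/sapri/pletab/gusle, c→bristapas) => created
-- arbor.recite(p→/defu) => ToolError: not found
-- arbor.recite(p→/kigro) => cupul
-- arbor.rehome(s→/sapri/pletab, d→/smil) => ok
-- arbor.recite(p→/sapri/pletab/gusle) => ToolError: not found
-- arbor.etch(p→/sapri/grosta_a, c→gedam) => created

Answer: {kigro=cupul, kobra=vi, sapri/, sapri/pletab/, sapri/pletab/gusle=bristapas}
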